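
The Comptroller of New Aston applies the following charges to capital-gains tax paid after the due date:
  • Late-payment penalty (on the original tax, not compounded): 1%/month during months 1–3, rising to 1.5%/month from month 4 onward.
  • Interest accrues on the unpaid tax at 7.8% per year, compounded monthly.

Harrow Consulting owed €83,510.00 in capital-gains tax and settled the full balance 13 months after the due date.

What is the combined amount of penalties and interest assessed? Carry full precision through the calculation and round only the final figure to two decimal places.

€22,370.27

Penalty, months 1–3: 3 × 1% × €83,510.00 = €2,505.30
Penalty, months 4–13: 10 × 1.5% × €83,510.00 = €12,526.50
Interest (7.8%/yr ÷ 12 = 0.65%/month): €83,510.00 × ((1 + 0.0065)^13 − 1) = €7,338.4692…
Penalties + interest = €15,031.8000 + €7,338.4692… = €22,370.27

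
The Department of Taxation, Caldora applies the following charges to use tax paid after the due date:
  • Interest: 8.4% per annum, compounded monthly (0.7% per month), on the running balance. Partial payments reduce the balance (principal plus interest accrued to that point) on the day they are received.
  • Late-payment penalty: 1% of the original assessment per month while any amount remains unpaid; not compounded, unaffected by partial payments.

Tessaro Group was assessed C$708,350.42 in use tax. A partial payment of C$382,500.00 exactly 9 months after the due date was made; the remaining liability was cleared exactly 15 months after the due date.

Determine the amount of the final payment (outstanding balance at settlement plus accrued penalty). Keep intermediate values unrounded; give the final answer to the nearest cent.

C$493,888.37

Balance at month 9: C$708,350.4200 × (1 + 0.007)^9 = C$754,246.6514…
After C$382,500.00 payment: C$754,246.6514… − C$382,500.00 = C$371,746.6514…
Balance at month 15: C$371,746.6514… × (1 + 0.007)^6 = C$387,635.8082…
Penalty: 15 × 1% × C$708,350.42 = C$106,252.56…
Final settlement = outstanding balance + penalty = C$387,635.8082… + C$106,252.56… = C$493,888.37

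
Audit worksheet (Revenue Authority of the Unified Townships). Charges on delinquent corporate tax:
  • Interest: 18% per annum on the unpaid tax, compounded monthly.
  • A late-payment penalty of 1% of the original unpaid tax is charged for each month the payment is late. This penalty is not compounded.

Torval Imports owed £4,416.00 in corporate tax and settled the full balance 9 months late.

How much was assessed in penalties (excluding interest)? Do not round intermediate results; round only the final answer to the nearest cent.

Late-payment penalty = 1% × £4,416.00 × 9 mo = £397.44

£397.44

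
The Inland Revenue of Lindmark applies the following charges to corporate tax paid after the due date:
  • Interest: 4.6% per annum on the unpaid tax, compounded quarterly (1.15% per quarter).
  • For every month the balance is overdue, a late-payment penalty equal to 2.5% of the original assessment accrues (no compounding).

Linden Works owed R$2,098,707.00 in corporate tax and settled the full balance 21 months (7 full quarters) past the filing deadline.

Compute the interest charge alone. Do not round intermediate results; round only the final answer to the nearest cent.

R$174,887.56

Interest: R$2,098,707.00 × ((1 + 0.0115)^7 − 1) = R$2,098,707.00 × 0.0833311… = R$174,887.5566…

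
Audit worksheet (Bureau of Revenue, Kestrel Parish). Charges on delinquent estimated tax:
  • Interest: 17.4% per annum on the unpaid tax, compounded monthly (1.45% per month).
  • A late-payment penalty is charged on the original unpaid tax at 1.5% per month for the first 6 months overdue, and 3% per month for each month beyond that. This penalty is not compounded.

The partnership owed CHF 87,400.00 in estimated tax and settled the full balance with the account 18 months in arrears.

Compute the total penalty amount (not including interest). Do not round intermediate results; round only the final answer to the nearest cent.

CHF 39,330.00

Penalty, months 1–6: 6 × 1.5% × CHF 87,400.00 = CHF 7,866.00
Penalty, months 7–18: 12 × 3% × CHF 87,400.00 = CHF 31,464.00
Total penalty = CHF 7,866.00 + CHF 31,464.00 = CHF 39,330.00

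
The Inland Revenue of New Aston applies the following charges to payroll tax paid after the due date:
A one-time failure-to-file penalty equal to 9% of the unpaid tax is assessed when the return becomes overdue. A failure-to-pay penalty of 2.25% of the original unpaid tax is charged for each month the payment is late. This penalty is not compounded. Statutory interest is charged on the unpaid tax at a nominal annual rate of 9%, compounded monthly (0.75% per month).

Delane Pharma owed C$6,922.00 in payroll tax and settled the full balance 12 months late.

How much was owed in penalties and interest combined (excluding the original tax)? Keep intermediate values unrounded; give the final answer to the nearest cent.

Failure-to-file penalty: 9% × C$6,922.00 = C$622.98
Failure-to-pay penalty = 2.25% × C$6,922.00 × 12 mo = C$1,868.94
Interest: C$6,922.00 × ((1 + 0.0075)^12 − 1) = C$6,922.00 × 0.0938069… = C$649.3313…
Penalties + interest = C$2,491.9200 + C$649.3313… = C$3,141.25

C$3,141.25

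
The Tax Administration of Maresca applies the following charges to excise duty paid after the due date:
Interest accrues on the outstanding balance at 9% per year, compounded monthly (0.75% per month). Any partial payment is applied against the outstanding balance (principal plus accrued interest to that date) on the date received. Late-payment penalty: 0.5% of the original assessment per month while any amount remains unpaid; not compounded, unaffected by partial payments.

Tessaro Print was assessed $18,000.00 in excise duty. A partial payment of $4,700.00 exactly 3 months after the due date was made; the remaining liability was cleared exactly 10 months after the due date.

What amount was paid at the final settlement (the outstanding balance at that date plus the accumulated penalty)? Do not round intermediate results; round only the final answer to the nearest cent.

$15,344.11

Balance at month 3: $18,000.0000 × (1 + 0.0075)^3 = $18,408.0451…
After $4,700.00 payment: $18,408.0451… − $4,700.00 = $13,708.0451…
Balance at month 10: $13,708.0451… × (1 + 0.0075)^7 = $14,444.1140…
Penalty: 10 × 0.5% × $18,000.00 = $900.00
Final settlement = outstanding balance + penalty = $14,444.1140… + $900.00 = $15,344.11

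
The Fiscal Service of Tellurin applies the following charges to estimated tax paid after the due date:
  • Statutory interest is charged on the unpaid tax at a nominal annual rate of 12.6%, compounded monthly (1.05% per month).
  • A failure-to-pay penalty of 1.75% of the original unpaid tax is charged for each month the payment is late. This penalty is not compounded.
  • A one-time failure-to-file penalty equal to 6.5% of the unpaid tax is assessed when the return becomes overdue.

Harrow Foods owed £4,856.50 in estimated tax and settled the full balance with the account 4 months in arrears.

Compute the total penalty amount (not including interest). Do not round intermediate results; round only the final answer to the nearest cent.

£655.63

Failure-to-file penalty: 6.5% × £4,856.50 = £315.67…
Failure-to-pay penalty = 1.75% × £4,856.50 × 4 mo = £339.96…
Total penalty = £315.67… + £339.96… = £655.63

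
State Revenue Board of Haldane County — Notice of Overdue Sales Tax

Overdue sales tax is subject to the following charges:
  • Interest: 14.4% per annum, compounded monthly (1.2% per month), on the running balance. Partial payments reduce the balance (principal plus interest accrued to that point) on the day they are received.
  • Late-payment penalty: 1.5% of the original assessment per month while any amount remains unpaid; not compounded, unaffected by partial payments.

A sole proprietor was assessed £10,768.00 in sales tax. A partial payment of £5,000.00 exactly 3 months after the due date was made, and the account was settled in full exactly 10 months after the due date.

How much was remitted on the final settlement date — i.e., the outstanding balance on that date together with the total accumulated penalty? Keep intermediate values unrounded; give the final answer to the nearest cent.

£8,311.99

Balance at month 3: £10,768.0000 × (1 + 0.012)^3 = £11,160.3184…
After £5,000.00 payment: £11,160.3184… − £5,000.00 = £6,160.3184…
Balance at month 10: £6,160.3184… × (1 + 0.012)^7 = £6,696.7910…
Penalty: 10 × 1.5% × £10,768.00 = £1,615.20
Final settlement = outstanding balance + penalty = £6,696.7910… + £1,615.20 = £8,311.99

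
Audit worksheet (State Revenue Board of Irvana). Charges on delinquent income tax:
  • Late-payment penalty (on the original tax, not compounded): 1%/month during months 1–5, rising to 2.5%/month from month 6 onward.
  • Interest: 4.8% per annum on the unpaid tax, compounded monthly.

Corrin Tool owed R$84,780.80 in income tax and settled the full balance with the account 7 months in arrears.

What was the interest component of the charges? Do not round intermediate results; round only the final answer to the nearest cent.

Interest (4.8%/yr ÷ 12 = 0.4%/month): R$84,780.80 × ((1 + 0.004)^7 − 1) = R$2,402.5394…

R$2,402.54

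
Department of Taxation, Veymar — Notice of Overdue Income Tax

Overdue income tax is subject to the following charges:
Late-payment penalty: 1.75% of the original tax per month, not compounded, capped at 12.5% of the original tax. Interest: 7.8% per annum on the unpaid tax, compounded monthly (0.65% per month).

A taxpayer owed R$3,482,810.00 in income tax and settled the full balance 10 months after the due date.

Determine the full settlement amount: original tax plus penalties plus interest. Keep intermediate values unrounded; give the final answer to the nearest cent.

R$4,151,281.68

Penalty (uncapped): 10 × 1.75% × R$3,482,810.00 = R$609,491.75; cap = 12.5% × R$3,482,810.00 = R$435,351.25 → penalty = R$435,351.25
Interest: R$3,482,810.00 × ((1 + 0.0065)^10 − 1) = R$3,482,810.00 × 0.0669346… = R$233,120.4343…
Total = R$3,482,810.00 + R$435,351.2500 + R$233,120.4343… = R$4,151,281.68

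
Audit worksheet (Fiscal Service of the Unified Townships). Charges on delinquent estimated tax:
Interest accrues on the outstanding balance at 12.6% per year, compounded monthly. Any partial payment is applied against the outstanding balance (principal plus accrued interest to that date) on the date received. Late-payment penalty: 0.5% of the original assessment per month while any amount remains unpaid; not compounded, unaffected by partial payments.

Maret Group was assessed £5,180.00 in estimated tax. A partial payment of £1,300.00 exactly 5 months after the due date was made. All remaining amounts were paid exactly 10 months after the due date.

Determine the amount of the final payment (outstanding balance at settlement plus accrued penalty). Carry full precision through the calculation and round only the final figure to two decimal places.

£4,639.63

Monthly rate = 12.6% ÷ 12 = 1.05%
Balance at month 5: £5,180.0000 × (1 + 0.0105)^5 = £5,457.7212…
After £1,300.00 payment: £5,457.7212… − £1,300.00 = £4,157.7212…
Balance at month 10: £4,157.7212… × (1 + 0.0105)^5 = £4,380.6339…
Penalty: 10 × 0.5% × £5,180.00 = £259.00
Final settlement = outstanding balance + penalty = £4,380.6339… + £259.00 = £4,639.63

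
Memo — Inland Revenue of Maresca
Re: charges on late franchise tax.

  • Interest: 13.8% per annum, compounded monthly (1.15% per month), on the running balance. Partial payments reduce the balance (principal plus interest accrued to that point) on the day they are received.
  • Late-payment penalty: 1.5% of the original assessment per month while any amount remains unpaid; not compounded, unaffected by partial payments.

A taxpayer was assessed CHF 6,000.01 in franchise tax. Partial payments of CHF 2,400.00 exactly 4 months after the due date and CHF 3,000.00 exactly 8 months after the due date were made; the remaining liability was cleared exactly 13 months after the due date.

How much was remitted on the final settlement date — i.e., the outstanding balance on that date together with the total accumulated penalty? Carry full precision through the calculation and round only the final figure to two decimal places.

CHF 2,294.94

Balance at month 4: CHF 6,000.0100 × (1 + 0.0115)^4 = CHF 6,280.8081…
After CHF 2,400.00 payment: CHF 6,280.8081… − CHF 2,400.00 = CHF 3,880.8081…
Balance at month 8: CHF 3,880.8081… × (1 + 0.0115)^4 = CHF 4,062.4283…
After CHF 3,000.00 payment: CHF 4,062.4283… − CHF 3,000.00 = CHF 1,062.4283…
Balance at month 13: CHF 1,062.4283… × (1 + 0.0115)^5 = CHF 1,124.9393…
Penalty: 13 × 1.5% × CHF 6,000.01 = CHF 1,170.00…
Final settlement = outstanding balance + penalty = CHF 1,124.9393… + CHF 1,170.00… = CHF 2,294.94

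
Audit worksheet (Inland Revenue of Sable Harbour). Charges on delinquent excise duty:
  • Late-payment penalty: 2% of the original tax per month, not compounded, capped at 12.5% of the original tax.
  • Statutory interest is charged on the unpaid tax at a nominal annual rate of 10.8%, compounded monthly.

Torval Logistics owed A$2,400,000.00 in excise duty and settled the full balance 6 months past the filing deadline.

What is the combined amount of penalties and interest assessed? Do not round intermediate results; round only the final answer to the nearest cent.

Penalty: 6 × 2% × A$2,400,000.00 = A$288,000.00 (below the 12.5% cap of A$300,000.00)
Interest (10.8%/yr ÷ 12 = 0.9%/month): A$2,400,000.00 × ((1 + 0.009)^6 − 1) = A$132,551.2290…
Penalties + interest = A$288,000.0000 + A$132,551.2290… = A$420,551.23

A$420,551.23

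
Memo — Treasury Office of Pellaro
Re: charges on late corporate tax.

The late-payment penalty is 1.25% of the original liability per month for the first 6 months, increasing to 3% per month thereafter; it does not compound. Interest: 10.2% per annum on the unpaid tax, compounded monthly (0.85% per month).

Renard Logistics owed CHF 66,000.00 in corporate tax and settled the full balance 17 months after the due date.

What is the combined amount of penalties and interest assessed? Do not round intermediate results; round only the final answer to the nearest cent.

CHF 36,943.92

Penalty, months 1–6: 6 × 1.25% × CHF 66,000.00 = CHF 4,950.00
Penalty, months 7–17: 11 × 3% × CHF 66,000.00 = CHF 21,780.00
Interest: CHF 66,000.00 × ((1 + 0.0085)^17 − 1) = CHF 66,000.00 × 0.1547563… = CHF 10,213.9163…
Penalties + interest = CHF 26,730.0000 + CHF 10,213.9163… = CHF 36,943.92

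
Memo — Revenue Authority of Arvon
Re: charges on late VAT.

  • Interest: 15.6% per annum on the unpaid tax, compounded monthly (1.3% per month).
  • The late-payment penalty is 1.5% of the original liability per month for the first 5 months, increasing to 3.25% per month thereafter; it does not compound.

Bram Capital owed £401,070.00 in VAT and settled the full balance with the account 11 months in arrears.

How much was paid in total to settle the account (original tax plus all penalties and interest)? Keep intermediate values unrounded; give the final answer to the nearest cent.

£570,589.10

Penalty, months 1–5: 5 × 1.5% × £401,070.00 = £30,080.25
Penalty, months 6–11: 6 × 3.25% × £401,070.00 = £78,208.65
Interest: £401,070.00 × ((1 + 0.013)^11 − 1) = £401,070.00 × 0.1526671… = £61,230.1954…
Total = £401,070.00 + £108,288.9000 + £61,230.1954… = £570,589.10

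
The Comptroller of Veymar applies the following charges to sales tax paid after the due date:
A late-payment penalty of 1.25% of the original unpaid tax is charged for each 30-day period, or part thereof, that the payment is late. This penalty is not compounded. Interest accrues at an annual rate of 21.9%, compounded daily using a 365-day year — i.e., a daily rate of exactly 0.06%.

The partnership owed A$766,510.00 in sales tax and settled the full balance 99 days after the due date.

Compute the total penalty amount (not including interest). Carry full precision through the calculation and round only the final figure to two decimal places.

Penalty periods: ⌈99/30⌉ = 4; penalty = 4 × 1.25% × A$766,510.00 = A$38,325.50

A$38,325.50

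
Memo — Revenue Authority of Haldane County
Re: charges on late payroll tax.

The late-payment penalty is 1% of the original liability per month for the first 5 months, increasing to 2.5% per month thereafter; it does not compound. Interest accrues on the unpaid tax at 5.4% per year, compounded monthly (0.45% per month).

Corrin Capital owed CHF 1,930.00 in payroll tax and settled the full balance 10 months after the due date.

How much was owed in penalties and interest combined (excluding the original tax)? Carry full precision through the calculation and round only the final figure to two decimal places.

Penalty, months 1–5: 5 × 1% × CHF 1,930.00 = CHF 96.50
Penalty, months 6–10: 5 × 2.5% × CHF 1,930.00 = CHF 241.25
Interest: CHF 1,930.00 × ((1 + 0.0045)^10 − 1) = CHF 1,930.00 × 0.0459223… = CHF 88.6300…
Penalties + interest = CHF 337.7500 + CHF 88.6300… = CHF 426.38

CHF 426.38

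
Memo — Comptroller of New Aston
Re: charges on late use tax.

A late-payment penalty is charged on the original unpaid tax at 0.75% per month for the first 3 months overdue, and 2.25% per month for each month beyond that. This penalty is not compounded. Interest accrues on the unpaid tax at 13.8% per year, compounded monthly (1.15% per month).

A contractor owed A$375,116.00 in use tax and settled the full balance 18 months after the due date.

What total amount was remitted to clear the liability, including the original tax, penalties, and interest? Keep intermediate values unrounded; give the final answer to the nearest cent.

Penalty, months 1–3: 3 × 0.75% × A$375,116.00 = A$8,440.11
Penalty, months 4–18: 15 × 2.25% × A$375,116.00 = A$126,601.65
Interest: A$375,116.00 × ((1 + 0.0115)^18 − 1) = A$375,116.00 × 0.2285306… = A$85,725.4736…
Total = A$375,116.00 + A$135,041.7600 + A$85,725.4736… = A$595,883.23

A$595,883.23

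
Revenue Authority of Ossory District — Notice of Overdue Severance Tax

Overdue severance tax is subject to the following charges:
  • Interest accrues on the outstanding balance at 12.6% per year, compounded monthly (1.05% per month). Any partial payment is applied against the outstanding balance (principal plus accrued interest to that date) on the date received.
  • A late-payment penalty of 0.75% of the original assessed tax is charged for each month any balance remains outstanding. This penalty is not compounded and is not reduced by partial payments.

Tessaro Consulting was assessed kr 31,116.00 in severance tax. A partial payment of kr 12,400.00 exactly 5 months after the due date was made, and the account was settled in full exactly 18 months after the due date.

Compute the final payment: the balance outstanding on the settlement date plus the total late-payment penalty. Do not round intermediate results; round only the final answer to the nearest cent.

Balance at month 5: kr 31,116.0000 × (1 + 0.0105)^5 = kr 32,784.2575…
After kr 12,400.00 payment: kr 32,784.2575… − kr 12,400.00 = kr 20,384.2575…
Balance at month 18: kr 20,384.2575… × (1 + 0.0105)^13 = kr 23,348.9324…
Penalty: 18 × 0.75% × kr 31,116.00 = kr 4,200.66
Final settlement = outstanding balance + penalty = kr 23,348.9324… + kr 4,200.66 = kr 27,549.59

kr 27,549.59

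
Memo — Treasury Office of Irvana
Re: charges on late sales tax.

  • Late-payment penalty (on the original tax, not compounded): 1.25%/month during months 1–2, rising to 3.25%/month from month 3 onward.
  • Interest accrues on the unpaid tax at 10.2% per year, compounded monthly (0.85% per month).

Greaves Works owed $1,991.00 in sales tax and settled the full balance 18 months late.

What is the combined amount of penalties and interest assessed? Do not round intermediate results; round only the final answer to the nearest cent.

$1,412.76

Penalty, months 1–2: 2 × 1.25% × $1,991.00 = $49.78…
Penalty, months 3–18: 16 × 3.25% × $1,991.00 = $1,035.32
Interest: $1,991.00 × ((1 + 0.0085)^18 − 1) = $1,991.00 × 0.1645717… = $327.6623…
Penalties + interest = $1,085.0950 + $327.6623… = $1,412.76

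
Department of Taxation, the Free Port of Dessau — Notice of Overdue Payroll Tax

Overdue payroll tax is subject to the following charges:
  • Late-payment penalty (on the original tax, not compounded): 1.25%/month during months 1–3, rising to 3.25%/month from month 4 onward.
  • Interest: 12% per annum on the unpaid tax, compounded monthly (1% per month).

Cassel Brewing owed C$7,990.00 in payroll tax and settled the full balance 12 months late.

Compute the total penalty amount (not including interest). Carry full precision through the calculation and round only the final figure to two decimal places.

Penalty, months 1–3: 3 × 1.25% × C$7,990.00 = C$299.63…
Penalty, months 4–12: 9 × 3.25% × C$7,990.00 = C$2,337.08…
Total penalty = C$299.63… + C$2,337.08… = C$2,636.70

C$2,636.70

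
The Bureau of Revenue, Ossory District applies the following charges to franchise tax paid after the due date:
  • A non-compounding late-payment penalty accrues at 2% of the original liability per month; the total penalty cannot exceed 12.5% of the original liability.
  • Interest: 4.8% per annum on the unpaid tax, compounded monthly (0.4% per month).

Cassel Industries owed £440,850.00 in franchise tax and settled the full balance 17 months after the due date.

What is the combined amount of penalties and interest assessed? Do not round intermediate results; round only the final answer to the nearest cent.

£86,062.80

Penalty (uncapped): 17 × 2% × £440,850.00 = £149,889.00; cap = 12.5% × £440,850.00 = £55,106.25 → penalty = £55,106.25
Interest: £440,850.00 × ((1 + 0.004)^17 − 1) = £440,850.00 × 0.0702201… = £30,956.5468…
Penalties + interest = £55,106.2500 + £30,956.5468… = £86,062.80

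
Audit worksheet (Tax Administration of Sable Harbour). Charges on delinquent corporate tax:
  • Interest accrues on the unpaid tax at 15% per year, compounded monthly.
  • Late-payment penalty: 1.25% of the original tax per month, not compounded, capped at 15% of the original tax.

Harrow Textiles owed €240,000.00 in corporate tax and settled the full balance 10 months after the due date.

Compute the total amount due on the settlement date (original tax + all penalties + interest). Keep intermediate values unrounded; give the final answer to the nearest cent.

€301,745.00

Penalty: 10 × 1.25% × €240,000.00 = €30,000.00 (below the 15% cap of €36,000.00)
Interest (15%/yr ÷ 12 = 1.25%/month): €240,000.00 × ((1 + 0.0125)^10 − 1) = €31,744.9991…
Total = €240,000.00 + €30,000.0000 + €31,744.9991… = €301,745.00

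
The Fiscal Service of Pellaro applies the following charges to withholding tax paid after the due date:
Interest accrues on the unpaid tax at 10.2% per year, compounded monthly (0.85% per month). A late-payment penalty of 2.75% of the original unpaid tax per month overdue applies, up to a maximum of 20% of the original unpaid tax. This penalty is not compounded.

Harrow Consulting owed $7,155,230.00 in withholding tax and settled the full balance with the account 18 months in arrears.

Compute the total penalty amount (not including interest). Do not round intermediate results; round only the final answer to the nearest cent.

$1,431,046.00

Penalty (uncapped): 18 × 2.75% × $7,155,230.00 = $3,541,838.85; cap = 20% × $7,155,230.00 = $1,431,046.00 → penalty = $1,431,046.00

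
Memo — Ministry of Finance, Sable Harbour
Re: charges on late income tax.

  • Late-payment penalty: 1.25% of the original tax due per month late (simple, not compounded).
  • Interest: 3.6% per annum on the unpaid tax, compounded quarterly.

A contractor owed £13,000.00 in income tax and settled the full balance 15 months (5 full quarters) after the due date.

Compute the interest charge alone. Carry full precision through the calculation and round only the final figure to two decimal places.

£595.63

Interest (3.6%/yr ÷ 4 = 0.9%/quarter): £13,000.00 × ((1 + 0.009)^5 − 1) = £595.6252…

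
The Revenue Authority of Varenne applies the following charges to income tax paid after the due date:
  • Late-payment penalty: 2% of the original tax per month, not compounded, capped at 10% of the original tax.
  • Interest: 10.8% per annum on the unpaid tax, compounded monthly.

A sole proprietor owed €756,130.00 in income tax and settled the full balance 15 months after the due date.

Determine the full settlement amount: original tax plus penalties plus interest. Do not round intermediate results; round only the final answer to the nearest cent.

€940,509.15

Penalty (uncapped): 15 × 2% × €756,130.00 = €226,839.00; cap = 10% × €756,130.00 = €75,613.00 → penalty = €75,613.00
Interest (10.8%/yr ÷ 12 = 0.9%/month): €756,130.00 × ((1 + 0.009)^15 − 1) = €108,766.1480…
Total = €756,130.00 + €75,613.0000 + €108,766.1480… = €940,509.15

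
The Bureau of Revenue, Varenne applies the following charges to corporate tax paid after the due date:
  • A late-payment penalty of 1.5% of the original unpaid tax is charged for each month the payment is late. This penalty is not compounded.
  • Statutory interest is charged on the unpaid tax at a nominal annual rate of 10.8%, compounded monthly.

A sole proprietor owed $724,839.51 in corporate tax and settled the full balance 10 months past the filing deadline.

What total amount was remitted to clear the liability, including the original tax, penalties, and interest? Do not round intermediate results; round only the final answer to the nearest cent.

$901,507.45

Late-payment penalty: 10 × 1.5% × $724,839.51 = $108,725.93…
Interest (10.8%/yr ÷ 12 = 0.9%/month): $724,839.51 × ((1 + 0.009)^10 − 1) = $67,942.0144…
Total = $724,839.51 + $108,725.9265 + $67,942.0144… = $901,507.45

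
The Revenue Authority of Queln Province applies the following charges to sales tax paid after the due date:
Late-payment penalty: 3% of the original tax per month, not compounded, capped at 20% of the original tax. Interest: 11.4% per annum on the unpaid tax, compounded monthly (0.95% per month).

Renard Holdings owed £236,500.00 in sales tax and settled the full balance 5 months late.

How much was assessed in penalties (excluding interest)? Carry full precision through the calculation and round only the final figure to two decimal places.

£35,475.00

Penalty: 5 × 3% × £236,500.00 = £35,475.00 (below the 20% cap of £47,300.00)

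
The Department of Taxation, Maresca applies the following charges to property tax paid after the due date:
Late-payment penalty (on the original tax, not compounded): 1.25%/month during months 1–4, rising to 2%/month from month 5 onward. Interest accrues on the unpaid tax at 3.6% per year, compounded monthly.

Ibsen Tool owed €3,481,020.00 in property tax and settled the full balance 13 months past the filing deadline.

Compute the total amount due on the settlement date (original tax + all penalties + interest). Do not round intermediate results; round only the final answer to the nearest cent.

Penalty, months 1–4: 4 × 1.25% × €3,481,020.00 = €174,051.00
Penalty, months 5–13: 9 × 2% × €3,481,020.00 = €626,583.60
Interest (3.6%/yr ÷ 12 = 0.3%/month): €3,481,020.00 × ((1 + 0.003)^13 − 1) = €138,230.5392…
Total = €3,481,020.00 + €800,634.6000 + €138,230.5392… = €4,419,885.14

€4,419,885.14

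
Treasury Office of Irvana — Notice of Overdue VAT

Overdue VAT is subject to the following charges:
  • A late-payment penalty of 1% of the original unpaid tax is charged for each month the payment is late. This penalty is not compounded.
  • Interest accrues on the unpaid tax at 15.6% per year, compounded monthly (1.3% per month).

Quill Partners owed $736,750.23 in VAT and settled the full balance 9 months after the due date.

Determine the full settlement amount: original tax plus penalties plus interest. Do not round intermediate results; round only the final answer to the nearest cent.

$893,878.57

Late-payment penalty = 1% × $736,750.23 × 9 mo = $66,307.52…
Interest: $736,750.23 × ((1 + 0.013)^9 − 1) = $736,750.23 × 0.1232722… = $90,820.8172…
Total = $736,750.23 + $66,307.5207 + $90,820.8172… = $893,878.57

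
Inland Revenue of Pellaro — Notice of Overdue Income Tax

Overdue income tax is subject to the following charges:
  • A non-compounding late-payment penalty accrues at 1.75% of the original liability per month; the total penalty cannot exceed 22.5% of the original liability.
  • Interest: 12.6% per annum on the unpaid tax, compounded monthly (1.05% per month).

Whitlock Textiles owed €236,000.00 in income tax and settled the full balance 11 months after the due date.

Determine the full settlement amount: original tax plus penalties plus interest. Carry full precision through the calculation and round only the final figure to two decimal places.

€310,165.08

Penalty: 11 × 1.75% × €236,000.00 = €45,430.00 (below the 22.5% cap of €53,100.00)
Interest: €236,000.00 × ((1 + 0.0105)^11 − 1) = €236,000.00 × 0.1217588… = €28,735.0836…
Total = €236,000.00 + €45,430.0000 + €28,735.0836… = €310,165.08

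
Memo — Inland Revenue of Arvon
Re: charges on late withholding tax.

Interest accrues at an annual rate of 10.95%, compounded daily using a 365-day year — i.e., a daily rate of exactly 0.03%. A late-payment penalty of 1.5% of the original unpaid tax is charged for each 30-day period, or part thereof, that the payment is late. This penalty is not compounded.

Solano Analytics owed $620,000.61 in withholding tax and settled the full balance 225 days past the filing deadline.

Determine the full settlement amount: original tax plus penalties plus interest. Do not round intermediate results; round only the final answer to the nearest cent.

Penalty periods: ⌈225/30⌉ = 8; penalty = 8 × 1.5% × $620,000.61 = $74,400.07…
Interest: $620,000.61 × ((1 + 0.0003)^225 − 1) = $620,000.61 × 0.06981943… = $43,288.0891…
Total = $620,000.61 + $74,400.0732 + $43,288.0891… = $737,688.77

$737,688.77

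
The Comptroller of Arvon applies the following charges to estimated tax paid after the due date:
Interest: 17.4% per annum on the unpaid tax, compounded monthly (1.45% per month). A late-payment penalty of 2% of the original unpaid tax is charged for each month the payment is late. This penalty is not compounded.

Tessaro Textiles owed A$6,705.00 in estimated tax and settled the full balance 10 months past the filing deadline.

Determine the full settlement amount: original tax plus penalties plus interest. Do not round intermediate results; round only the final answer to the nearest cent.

A$9,084.18

Late-payment penalty: 10 × 2% × A$6,705.00 = A$1,341.00
Interest: A$6,705.00 × ((1 + 0.0145)^10 − 1) = A$6,705.00 × 0.1548365… = A$1,038.1789…
Total = A$6,705.00 + A$1,341.0000 + A$1,038.1789… = A$9,084.18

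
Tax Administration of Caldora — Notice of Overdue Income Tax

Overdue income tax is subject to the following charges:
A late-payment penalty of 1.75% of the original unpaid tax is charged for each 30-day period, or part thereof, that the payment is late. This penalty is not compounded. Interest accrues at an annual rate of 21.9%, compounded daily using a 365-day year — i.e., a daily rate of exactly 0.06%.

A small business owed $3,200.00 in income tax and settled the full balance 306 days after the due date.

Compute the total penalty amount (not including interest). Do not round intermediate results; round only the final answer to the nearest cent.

Penalty periods: ⌈306/30⌉ = 11; penalty = 11 × 1.75% × $3,200.00 = $616.00

$616.00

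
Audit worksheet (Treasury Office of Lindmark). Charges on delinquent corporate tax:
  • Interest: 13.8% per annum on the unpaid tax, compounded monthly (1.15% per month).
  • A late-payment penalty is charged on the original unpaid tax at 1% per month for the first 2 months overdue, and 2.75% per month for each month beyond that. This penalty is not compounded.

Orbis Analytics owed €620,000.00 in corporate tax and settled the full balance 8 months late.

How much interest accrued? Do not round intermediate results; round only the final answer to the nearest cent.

Interest: €620,000.00 × ((1 + 0.0115)^8 − 1) = €620,000.00 × 0.0957894… = €59,389.4309…

€59,389.43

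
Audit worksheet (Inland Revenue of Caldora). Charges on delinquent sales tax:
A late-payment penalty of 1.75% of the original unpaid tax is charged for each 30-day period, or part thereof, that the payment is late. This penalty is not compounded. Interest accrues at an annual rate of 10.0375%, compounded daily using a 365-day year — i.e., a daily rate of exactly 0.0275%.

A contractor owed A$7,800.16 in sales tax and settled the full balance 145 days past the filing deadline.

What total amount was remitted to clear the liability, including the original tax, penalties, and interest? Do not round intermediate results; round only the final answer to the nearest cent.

Penalty periods: ⌈145/30⌉ = 5; penalty = 5 × 1.75% × A$7,800.16 = A$682.51…
Interest: A$7,800.16 × ((1 + 0.000275)^145 − 1) = A$7,800.16 × 0.04067498… = A$317.2713…
Total = A$7,800.16 + A$682.5140 + A$317.2713… = A$8,799.95

A$8,799.95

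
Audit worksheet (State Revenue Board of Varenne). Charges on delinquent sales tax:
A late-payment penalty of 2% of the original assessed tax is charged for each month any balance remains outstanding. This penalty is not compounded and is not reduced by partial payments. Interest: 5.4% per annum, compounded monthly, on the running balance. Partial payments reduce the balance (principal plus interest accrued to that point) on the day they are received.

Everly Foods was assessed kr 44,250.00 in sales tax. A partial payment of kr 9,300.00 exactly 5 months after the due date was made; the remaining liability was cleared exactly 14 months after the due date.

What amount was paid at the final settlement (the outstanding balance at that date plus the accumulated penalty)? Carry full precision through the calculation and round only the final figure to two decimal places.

kr 49,827.28

Monthly rate = 5.4% ÷ 12 = 0.45%
Balance at month 5: kr 44,250.0000 × (1 + 0.0045)^5 = kr 45,254.6260…
After kr 9,300.00 payment: kr 45,254.6260… − kr 9,300.00 = kr 35,954.6260…
Balance at month 14: kr 35,954.6260… × (1 + 0.0045)^9 = kr 37,437.2764…
Penalty: 14 × 2% × kr 44,250.00 = kr 12,390.00
Final settlement = outstanding balance + penalty = kr 37,437.2764… + kr 12,390.00 = kr 49,827.28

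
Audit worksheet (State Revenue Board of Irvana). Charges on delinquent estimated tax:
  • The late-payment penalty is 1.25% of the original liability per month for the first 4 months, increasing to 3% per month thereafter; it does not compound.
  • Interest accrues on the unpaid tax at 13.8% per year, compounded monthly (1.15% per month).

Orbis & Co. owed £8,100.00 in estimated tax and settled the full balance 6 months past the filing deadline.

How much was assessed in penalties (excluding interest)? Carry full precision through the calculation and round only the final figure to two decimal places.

£891.00

Penalty, months 1–4: 4 × 1.25% × £8,100.00 = £405.00
Penalty, months 5–6: 2 × 3% × £8,100.00 = £486.00
Total penalty = £405.00 + £486.00 = £891.00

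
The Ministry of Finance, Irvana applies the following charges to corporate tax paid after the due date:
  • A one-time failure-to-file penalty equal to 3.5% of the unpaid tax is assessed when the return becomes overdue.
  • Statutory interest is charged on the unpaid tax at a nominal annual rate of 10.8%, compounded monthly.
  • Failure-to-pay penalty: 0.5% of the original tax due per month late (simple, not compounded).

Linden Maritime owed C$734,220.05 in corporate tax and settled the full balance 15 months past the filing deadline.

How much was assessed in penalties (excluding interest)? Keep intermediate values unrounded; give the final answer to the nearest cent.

C$80,764.21

Failure-to-file penalty: 3.5% × C$734,220.05 = C$25,697.70…
Failure-to-pay penalty: 15 × 0.5% × C$734,220.05 = C$55,066.50…
Total penalty = C$25,697.70… + C$55,066.50… = C$80,764.21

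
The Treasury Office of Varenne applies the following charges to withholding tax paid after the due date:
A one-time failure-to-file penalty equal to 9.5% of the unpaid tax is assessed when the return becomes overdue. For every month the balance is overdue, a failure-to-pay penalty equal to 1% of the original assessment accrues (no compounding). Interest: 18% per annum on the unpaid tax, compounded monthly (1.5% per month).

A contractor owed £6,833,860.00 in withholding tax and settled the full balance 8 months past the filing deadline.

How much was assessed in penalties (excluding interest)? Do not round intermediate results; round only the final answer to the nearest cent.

£1,195,925.50

Failure-to-file penalty: 9.5% × £6,833,860.00 = £649,216.70
Failure-to-pay penalty = 1% × £6,833,860.00 × 8 mo = £546,708.80
Total penalty = £649,216.70 + £546,708.80 = £1,195,925.50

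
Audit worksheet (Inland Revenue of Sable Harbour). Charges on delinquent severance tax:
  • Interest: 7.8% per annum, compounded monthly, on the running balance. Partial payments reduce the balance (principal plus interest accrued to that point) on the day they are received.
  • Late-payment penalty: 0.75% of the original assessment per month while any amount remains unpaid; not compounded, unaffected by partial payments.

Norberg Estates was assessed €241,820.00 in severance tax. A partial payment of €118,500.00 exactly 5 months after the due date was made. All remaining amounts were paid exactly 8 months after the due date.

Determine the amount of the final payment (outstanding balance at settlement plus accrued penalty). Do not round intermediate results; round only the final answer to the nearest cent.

€148,367.86

Monthly rate = 7.8% ÷ 12 = 0.65%
Balance at month 5: €241,820.0000 × (1 + 0.0065)^5 = €249,781.9852…
After €118,500.00 payment: €249,781.9852… − €118,500.00 = €131,281.9852…
Balance at month 8: €131,281.9852… × (1 + 0.0065)^3 = €133,858.6600…
Penalty: 8 × 0.75% × €241,820.00 = €14,509.20
Final settlement = outstanding balance + penalty = €133,858.6600… + €14,509.20 = €148,367.86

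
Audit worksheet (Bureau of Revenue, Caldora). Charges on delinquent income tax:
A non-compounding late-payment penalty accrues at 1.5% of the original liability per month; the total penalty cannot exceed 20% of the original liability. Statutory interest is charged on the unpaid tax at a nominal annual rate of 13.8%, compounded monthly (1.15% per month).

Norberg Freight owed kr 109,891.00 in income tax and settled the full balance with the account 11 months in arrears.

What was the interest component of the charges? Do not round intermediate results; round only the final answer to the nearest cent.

Interest: kr 109,891.00 × ((1 + 0.0115)^11 − 1) = kr 109,891.00 × 0.1340306… = kr 14,728.7523…

kr 14,728.75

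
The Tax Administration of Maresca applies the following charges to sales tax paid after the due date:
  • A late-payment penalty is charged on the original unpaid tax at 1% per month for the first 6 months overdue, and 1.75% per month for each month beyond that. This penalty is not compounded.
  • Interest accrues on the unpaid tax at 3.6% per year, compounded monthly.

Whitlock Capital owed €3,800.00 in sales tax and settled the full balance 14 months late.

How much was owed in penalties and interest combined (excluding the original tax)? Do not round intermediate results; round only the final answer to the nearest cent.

Penalty, months 1–6: 6 × 1% × €3,800.00 = €228.00
Penalty, months 7–14: 8 × 1.75% × €3,800.00 = €532.00
Interest (3.6%/yr ÷ 12 = 0.3%/month): €3,800.00 × ((1 + 0.003)^14 − 1) = €162.7499…
Penalties + interest = €760.0000 + €162.7499… = €922.75

€922.75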